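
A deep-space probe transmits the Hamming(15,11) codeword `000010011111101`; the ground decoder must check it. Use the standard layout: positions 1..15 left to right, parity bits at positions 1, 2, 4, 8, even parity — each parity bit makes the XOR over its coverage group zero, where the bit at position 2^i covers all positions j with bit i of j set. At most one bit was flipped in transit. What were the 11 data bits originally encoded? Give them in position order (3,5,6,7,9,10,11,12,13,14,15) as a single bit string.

s1: b1⊕b3⊕b5⊕b7⊕b9⊕b11⊕b13⊕b15 = 0⊕0⊕1⊕0⊕1⊕1⊕1⊕1 = 1
s2: b2⊕b3⊕b6⊕b7⊕b10⊕b11⊕b14⊕b15 = 0⊕0⊕0⊕0⊕1⊕1⊕0⊕1 = 1
s4: b4⊕b5⊕b6⊕b7⊕b12⊕b13⊕b14⊕b15 = 0⊕1⊕0⊕0⊕1⊕1⊕0⊕1 = 0
s8: b8⊕b9⊕b10⊕b11⊕b12⊕b13⊕b14⊕b15 = 1⊕1⊕1⊕1⊕1⊕1⊕0⊕1 = 1
Syndrome (s8...s1) = 1011 → position 11.
Flip bit 11: corrected codeword = 000010011101101
Data bits at positions 3,5,6,7,9,10,11,12,13,14,15: 01001101101

01001101101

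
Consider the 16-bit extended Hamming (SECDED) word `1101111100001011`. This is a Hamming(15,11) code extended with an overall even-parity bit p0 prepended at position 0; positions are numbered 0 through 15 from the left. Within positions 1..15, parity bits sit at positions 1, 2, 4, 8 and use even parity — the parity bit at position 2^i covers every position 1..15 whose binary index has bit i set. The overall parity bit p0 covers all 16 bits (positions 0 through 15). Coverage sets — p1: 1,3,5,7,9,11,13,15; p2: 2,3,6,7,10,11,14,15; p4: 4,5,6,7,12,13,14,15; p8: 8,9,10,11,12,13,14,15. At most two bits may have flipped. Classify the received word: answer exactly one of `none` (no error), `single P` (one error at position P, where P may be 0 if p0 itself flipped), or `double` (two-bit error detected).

double

s1: b1⊕b3⊕b5⊕b7⊕b9⊕b11⊕b13⊕b15 = 1⊕1⊕1⊕1⊕0⊕0⊕0⊕1 = 1
s2: b2⊕b3⊕b6⊕b7⊕b10⊕b11⊕b14⊕b15 = 0⊕1⊕1⊕1⊕0⊕0⊕1⊕1 = 1
s4: b4⊕b5⊕b6⊕b7⊕b12⊕b13⊕b14⊕b15 = 1⊕1⊕1⊕1⊕1⊕0⊕1⊕1 = 1
s8: b8⊕b9⊕b10⊕b11⊕b12⊕b13⊕b14⊕b15 = 0⊕0⊕0⊕0⊕1⊕0⊕1⊕1 = 1
Syndrome (s8...s1) = 1111 → position 15.
Overall parity (XOR of all 16 bits, including p0): 1⊕1⊕0⊕1⊕1⊕1⊕1⊕1⊕0⊕0⊕0⊕0⊕1⊕0⊕1⊕1 = 0
Overall=0, syndrome position=15 → double-bit error detected (uncorrectable).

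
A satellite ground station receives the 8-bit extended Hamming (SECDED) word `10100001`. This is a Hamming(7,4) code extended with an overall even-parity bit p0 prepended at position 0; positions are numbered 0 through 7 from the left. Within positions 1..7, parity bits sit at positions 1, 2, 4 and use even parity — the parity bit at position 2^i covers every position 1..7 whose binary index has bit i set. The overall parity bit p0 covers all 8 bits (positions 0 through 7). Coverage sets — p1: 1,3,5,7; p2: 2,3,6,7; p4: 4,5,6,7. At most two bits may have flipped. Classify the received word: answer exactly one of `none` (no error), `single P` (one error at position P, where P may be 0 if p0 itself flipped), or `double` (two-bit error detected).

s1: b1⊕b3⊕b5⊕b7 = 0⊕0⊕0⊕1 = 1
s2: b2⊕b3⊕b6⊕b7 = 1⊕0⊕0⊕1 = 0
s4: b4⊕b5⊕b6⊕b7 = 0⊕0⊕0⊕1 = 1
Syndrome (s4...s1) = 101 → position 5.
Overall parity (XOR of all 8 bits, including p0): 1⊕0⊕1⊕0⊕0⊕0⊕0⊕1 = 1
Overall=1, syndrome position=5 → single-bit error at position 5.

single 5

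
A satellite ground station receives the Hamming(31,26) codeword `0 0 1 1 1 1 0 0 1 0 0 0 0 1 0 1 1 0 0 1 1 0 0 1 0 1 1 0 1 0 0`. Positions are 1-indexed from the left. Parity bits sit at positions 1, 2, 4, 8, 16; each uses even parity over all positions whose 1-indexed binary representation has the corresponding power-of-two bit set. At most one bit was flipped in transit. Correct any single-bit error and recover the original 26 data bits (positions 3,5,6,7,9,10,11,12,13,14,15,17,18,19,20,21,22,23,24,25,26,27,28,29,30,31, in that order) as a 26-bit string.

s1: b1⊕b3⊕b5⊕b7⊕b9⊕b11⊕b13⊕b15⊕b17⊕b19⊕b21⊕b23⊕b25⊕b27⊕b29⊕b31 = 0⊕1⊕1⊕0⊕1⊕0⊕0⊕0⊕1⊕0⊕1⊕0⊕0⊕1⊕1⊕0 = 1
s2: b2⊕b3⊕b6⊕b7⊕b10⊕b11⊕b14⊕b15⊕b18⊕b19⊕b22⊕b23⊕b26⊕b27⊕b30⊕b31 = 0⊕1⊕1⊕0⊕0⊕0⊕1⊕0⊕0⊕0⊕0⊕0⊕1⊕1⊕0⊕0 = 1
s4: b4⊕b5⊕b6⊕b7⊕b12⊕b13⊕b14⊕b15⊕b20⊕b21⊕b22⊕b23⊕b28⊕b29⊕b30⊕b31 = 1⊕1⊕1⊕0⊕0⊕0⊕1⊕0⊕1⊕1⊕0⊕0⊕0⊕1⊕0⊕0 = 1
s8: b8⊕b9⊕b10⊕b11⊕b12⊕b13⊕b14⊕b15⊕b24⊕b25⊕b26⊕b27⊕b28⊕b29⊕b30⊕b31 = 0⊕1⊕0⊕0⊕0⊕0⊕1⊕0⊕1⊕0⊕1⊕1⊕0⊕1⊕0⊕0 = 0
s16: b16⊕b17⊕b18⊕b19⊕b20⊕b21⊕b22⊕b23⊕b24⊕b25⊕b26⊕b27⊕b28⊕b29⊕b30⊕b31 = 1⊕1⊕0⊕0⊕1⊕1⊕0⊕0⊕1⊕0⊕1⊕1⊕0⊕1⊕0⊕0 = 0
Syndrome (s16...s1) = 00111 → position 7.
Flip bit 7: corrected codeword = 0011111010000101100110010110100
Data bits at positions 3,5,6,7,9,10,11,12,13,14,15,17,18,19,20,21,22,23,24,25,26,27,28,29,30,31: 11111000010100110010110100

11111000010100110010110100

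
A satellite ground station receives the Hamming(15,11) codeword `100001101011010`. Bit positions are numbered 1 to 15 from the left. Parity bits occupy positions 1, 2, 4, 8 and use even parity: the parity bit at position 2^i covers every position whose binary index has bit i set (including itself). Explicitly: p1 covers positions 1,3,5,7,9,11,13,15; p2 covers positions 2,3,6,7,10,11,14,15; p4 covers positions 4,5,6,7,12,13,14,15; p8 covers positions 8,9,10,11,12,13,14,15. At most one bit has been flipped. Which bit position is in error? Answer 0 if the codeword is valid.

0

s1: b1⊕b3⊕b5⊕b7⊕b9⊕b11⊕b13⊕b15 = 1⊕0⊕0⊕1⊕1⊕1⊕0⊕0 = 0
s2: b2⊕b3⊕b6⊕b7⊕b10⊕b11⊕b14⊕b15 = 0⊕0⊕1⊕1⊕0⊕1⊕1⊕0 = 0
s4: b4⊕b5⊕b6⊕b7⊕b12⊕b13⊕b14⊕b15 = 0⊕0⊕1⊕1⊕1⊕0⊕1⊕0 = 0
s8: b8⊕b9⊕b10⊕b11⊕b12⊕b13⊕b14⊕b15 = 0⊕1⊕0⊕1⊕1⊕0⊕1⊕0 = 0
Syndrome (s8...s1) = 0000 → position 0 (no error).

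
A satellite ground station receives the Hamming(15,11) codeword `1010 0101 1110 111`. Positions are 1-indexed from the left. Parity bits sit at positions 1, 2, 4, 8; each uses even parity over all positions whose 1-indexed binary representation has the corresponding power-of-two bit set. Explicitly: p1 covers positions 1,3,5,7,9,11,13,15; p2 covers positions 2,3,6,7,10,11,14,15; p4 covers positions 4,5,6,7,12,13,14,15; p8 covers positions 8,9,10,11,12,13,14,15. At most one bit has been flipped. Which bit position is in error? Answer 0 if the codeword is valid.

8

s1: b1⊕b3⊕b5⊕b7⊕b9⊕b11⊕b13⊕b15 = 1⊕1⊕0⊕0⊕1⊕1⊕1⊕1 = 0
s2: b2⊕b3⊕b6⊕b7⊕b10⊕b11⊕b14⊕b15 = 0⊕1⊕1⊕0⊕1⊕1⊕1⊕1 = 0
s4: b4⊕b5⊕b6⊕b7⊕b12⊕b13⊕b14⊕b15 = 0⊕0⊕1⊕0⊕0⊕1⊕1⊕1 = 0
s8: b8⊕b9⊕b10⊕b11⊕b12⊕b13⊕b14⊕b15 = 1⊕1⊕1⊕1⊕0⊕1⊕1⊕1 = 1
Syndrome (s8...s1) = 1000 → position 8.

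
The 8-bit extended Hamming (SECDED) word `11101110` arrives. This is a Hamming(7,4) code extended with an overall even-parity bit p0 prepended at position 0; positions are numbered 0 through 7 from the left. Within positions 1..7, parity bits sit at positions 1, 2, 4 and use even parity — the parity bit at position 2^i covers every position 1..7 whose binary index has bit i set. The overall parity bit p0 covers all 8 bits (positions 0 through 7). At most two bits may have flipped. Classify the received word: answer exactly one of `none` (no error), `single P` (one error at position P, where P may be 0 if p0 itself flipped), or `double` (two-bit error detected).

double

s1: b1⊕b3⊕b5⊕b7 = 1⊕0⊕1⊕0 = 0
s2: b2⊕b3⊕b6⊕b7 = 1⊕0⊕1⊕0 = 0
s4: b4⊕b5⊕b6⊕b7 = 1⊕1⊕1⊕0 = 1
Syndrome (s4...s1) = 100 → position 4.
Overall parity (XOR of all 8 bits, including p0): 1⊕1⊕1⊕0⊕1⊕1⊕1⊕0 = 0
Overall=0, syndrome position=4 → double-bit error detected (uncorrectable).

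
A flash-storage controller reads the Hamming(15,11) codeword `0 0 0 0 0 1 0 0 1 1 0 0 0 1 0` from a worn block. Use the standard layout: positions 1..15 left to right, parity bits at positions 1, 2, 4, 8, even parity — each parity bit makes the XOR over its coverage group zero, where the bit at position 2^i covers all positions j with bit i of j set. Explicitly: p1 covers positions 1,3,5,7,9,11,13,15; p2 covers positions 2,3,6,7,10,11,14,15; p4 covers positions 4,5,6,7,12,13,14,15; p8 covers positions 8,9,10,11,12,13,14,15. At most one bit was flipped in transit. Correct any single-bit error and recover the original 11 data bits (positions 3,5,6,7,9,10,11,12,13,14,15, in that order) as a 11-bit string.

s1: b1⊕b3⊕b5⊕b7⊕b9⊕b11⊕b13⊕b15 = 0⊕0⊕0⊕0⊕1⊕0⊕0⊕0 = 1
s2: b2⊕b3⊕b6⊕b7⊕b10⊕b11⊕b14⊕b15 = 0⊕0⊕1⊕0⊕1⊕0⊕1⊕0 = 1
s4: b4⊕b5⊕b6⊕b7⊕b12⊕b13⊕b14⊕b15 = 0⊕0⊕1⊕0⊕0⊕0⊕1⊕0 = 0
s8: b8⊕b9⊕b10⊕b11⊕b12⊕b13⊕b14⊕b15 = 0⊕1⊕1⊕0⊕0⊕0⊕1⊕0 = 1
Syndrome (s8...s1) = 1011 → position 11.
Flip bit 11: corrected codeword = 000001001110010
Data bits at positions 3,5,6,7,9,10,11,12,13,14,15: 00101110010

00101110010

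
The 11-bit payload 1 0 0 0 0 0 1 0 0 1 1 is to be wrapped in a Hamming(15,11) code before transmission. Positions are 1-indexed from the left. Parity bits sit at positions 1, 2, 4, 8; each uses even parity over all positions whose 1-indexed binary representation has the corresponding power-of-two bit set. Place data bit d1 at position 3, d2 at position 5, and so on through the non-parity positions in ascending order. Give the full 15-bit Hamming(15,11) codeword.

101000010010011

Place data bits at non-power-of-two positions: b3=1, b5=0, b6=0, b7=0, b9=0, b10=0, b11=1, b12=0, b13=0, b14=1, b15=1.
p1 = XOR of data positions {3,5,7,9,11,13,15} = 1⊕0⊕0⊕0⊕1⊕0⊕1 = 1
p2 = XOR of data positions {3,6,7,10,11,14,15} = 1⊕0⊕0⊕0⊕1⊕1⊕1 = 0
p4 = XOR of data positions {5,6,7,12,13,14,15} = 0⊕0⊕0⊕0⊕0⊕1⊕1 = 0
p8 = XOR of data positions {9,10,11,12,13,14,15} = 0⊕0⊕1⊕0⊕0⊕1⊕1 = 1
Codeword b1..b15 = 101000010010011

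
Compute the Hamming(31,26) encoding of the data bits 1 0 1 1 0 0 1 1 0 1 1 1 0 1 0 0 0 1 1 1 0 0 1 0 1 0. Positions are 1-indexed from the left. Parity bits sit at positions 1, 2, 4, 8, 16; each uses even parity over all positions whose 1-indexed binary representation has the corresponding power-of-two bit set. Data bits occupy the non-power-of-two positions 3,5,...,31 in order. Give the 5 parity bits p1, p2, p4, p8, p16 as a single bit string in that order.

01001

Place data bits at non-power-of-two positions: b3=1, b5=0, b6=1, b7=1, b9=0, b10=0, b11=1, b12=1, b13=0, b14=1, b15=1, b17=1, b18=0, b19=1, b20=0, b21=0, b22=0, b23=1, b24=1, b25=1, b26=0, b27=0, b28=1, b29=0, b30=1, b31=0.
p1 = XOR of data positions {3,5,7,9,11,13,15,17,19,21,23,25,27,29,31} = 1⊕0⊕1⊕0⊕1⊕0⊕1⊕1⊕1⊕0⊕1⊕1⊕0⊕0⊕0 = 0
p2 = XOR of data positions {3,6,7,10,11,14,15,18,19,22,23,26,27,30,31} = 1⊕1⊕1⊕0⊕1⊕1⊕1⊕0⊕1⊕0⊕1⊕0⊕0⊕1⊕0 = 1
p4 = XOR of data positions {5,6,7,12,13,14,15,20,21,22,23,28,29,30,31} = 0⊕1⊕1⊕1⊕0⊕1⊕1⊕0⊕0⊕0⊕1⊕1⊕0⊕1⊕0 = 0
p8 = XOR of data positions {9,10,11,12,13,14,15,24,25,26,27,28,29,30,31} = 0⊕0⊕1⊕1⊕0⊕1⊕1⊕1⊕1⊕0⊕0⊕1⊕0⊕1⊕0 = 0
p16 = XOR of data positions {17,18,19,20,21,22,23,24,25,26,27,28,29,30,31} = 1⊕0⊕1⊕0⊕0⊕0⊕1⊕1⊕1⊕0⊕0⊕1⊕0⊕1⊕0 = 1
Parity bits p1,p2,p4,p8,p16 = 01001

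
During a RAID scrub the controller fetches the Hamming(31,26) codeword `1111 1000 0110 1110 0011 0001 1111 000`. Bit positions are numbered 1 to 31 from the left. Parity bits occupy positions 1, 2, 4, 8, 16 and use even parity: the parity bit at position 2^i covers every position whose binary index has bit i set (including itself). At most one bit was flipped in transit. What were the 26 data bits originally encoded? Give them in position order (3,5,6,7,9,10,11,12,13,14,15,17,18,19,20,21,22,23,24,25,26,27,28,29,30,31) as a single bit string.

s1: b1⊕b3⊕b5⊕b7⊕b9⊕b11⊕b13⊕b15⊕b17⊕b19⊕b21⊕b23⊕b25⊕b27⊕b29⊕b31 = 1⊕1⊕1⊕0⊕0⊕1⊕1⊕1⊕0⊕1⊕0⊕0⊕1⊕1⊕0⊕0 = 1
s2: b2⊕b3⊕b6⊕b7⊕b10⊕b11⊕b14⊕b15⊕b18⊕b19⊕b22⊕b23⊕b26⊕b27⊕b30⊕b31 = 1⊕1⊕0⊕0⊕1⊕1⊕1⊕1⊕0⊕1⊕0⊕0⊕1⊕1⊕0⊕0 = 1
s4: b4⊕b5⊕b6⊕b7⊕b12⊕b13⊕b14⊕b15⊕b20⊕b21⊕b22⊕b23⊕b28⊕b29⊕b30⊕b31 = 1⊕1⊕0⊕0⊕0⊕1⊕1⊕1⊕1⊕0⊕0⊕0⊕1⊕0⊕0⊕0 = 1
s8: b8⊕b9⊕b10⊕b11⊕b12⊕b13⊕b14⊕b15⊕b24⊕b25⊕b26⊕b27⊕b28⊕b29⊕b30⊕b31 = 0⊕0⊕1⊕1⊕0⊕1⊕1⊕1⊕1⊕1⊕1⊕1⊕1⊕0⊕0⊕0 = 0
s16: b16⊕b17⊕b18⊕b19⊕b20⊕b21⊕b22⊕b23⊕b24⊕b25⊕b26⊕b27⊕b28⊕b29⊕b30⊕b31 = 0⊕0⊕0⊕1⊕1⊕0⊕0⊕0⊕1⊕1⊕1⊕1⊕1⊕0⊕0⊕0 = 1
Syndrome (s16...s1) = 10111 → position 23.
Flip bit 23: corrected codeword = 1111100001101110001100111111000
Data bits at positions 3,5,6,7,9,10,11,12,13,14,15,17,18,19,20,21,22,23,24,25,26,27,28,29,30,31: 11000110111001100111111000

11000110111001100111111000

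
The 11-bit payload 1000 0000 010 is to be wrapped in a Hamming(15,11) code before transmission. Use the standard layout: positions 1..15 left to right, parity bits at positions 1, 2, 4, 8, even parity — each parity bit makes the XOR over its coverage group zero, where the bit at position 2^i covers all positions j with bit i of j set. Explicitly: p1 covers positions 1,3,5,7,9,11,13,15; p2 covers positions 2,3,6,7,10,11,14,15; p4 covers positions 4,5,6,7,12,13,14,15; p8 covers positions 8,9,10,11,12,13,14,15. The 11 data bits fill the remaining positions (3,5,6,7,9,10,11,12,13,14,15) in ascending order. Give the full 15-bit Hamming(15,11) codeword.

Place data bits at non-power-of-two positions: b3=1, b5=0, b6=0, b7=0, b9=0, b10=0, b11=0, b12=0, b13=0, b14=1, b15=0.
p1 = XOR of data positions {3,5,7,9,11,13,15} = 1⊕0⊕0⊕0⊕0⊕0⊕0 = 1
p2 = XOR of data positions {3,6,7,10,11,14,15} = 1⊕0⊕0⊕0⊕0⊕1⊕0 = 0
p4 = XOR of data positions {5,6,7,12,13,14,15} = 0⊕0⊕0⊕0⊕0⊕1⊕0 = 1
p8 = XOR of data positions {9,10,11,12,13,14,15} = 0⊕0⊕0⊕0⊕0⊕1⊕0 = 1
Codeword b1..b15 = 101100010000010

101100010000010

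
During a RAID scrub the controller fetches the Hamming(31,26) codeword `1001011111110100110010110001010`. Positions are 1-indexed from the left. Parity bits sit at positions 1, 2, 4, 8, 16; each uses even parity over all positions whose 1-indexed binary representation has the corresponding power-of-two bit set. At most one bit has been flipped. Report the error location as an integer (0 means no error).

s1: b1⊕b3⊕b5⊕b7⊕b9⊕b11⊕b13⊕b15⊕b17⊕b19⊕b21⊕b23⊕b25⊕b27⊕b29⊕b31 = 1⊕0⊕0⊕1⊕1⊕1⊕0⊕0⊕1⊕0⊕1⊕1⊕0⊕0⊕0⊕0 = 1
s2: b2⊕b3⊕b6⊕b7⊕b10⊕b11⊕b14⊕b15⊕b18⊕b19⊕b22⊕b23⊕b26⊕b27⊕b30⊕b31 = 0⊕0⊕1⊕1⊕1⊕1⊕1⊕0⊕1⊕0⊕0⊕1⊕0⊕0⊕1⊕0 = 0
s4: b4⊕b5⊕b6⊕b7⊕b12⊕b13⊕b14⊕b15⊕b20⊕b21⊕b22⊕b23⊕b28⊕b29⊕b30⊕b31 = 1⊕0⊕1⊕1⊕1⊕0⊕1⊕0⊕0⊕1⊕0⊕1⊕1⊕0⊕1⊕0 = 1
s8: b8⊕b9⊕b10⊕b11⊕b12⊕b13⊕b14⊕b15⊕b24⊕b25⊕b26⊕b27⊕b28⊕b29⊕b30⊕b31 = 1⊕1⊕1⊕1⊕1⊕0⊕1⊕0⊕1⊕0⊕0⊕0⊕1⊕0⊕1⊕0 = 1
s16: b16⊕b17⊕b18⊕b19⊕b20⊕b21⊕b22⊕b23⊕b24⊕b25⊕b26⊕b27⊕b28⊕b29⊕b30⊕b31 = 0⊕1⊕1⊕0⊕0⊕1⊕0⊕1⊕1⊕0⊕0⊕0⊕1⊕0⊕1⊕0 = 1
Syndrome (s16...s1) = 11101 → position 29.

29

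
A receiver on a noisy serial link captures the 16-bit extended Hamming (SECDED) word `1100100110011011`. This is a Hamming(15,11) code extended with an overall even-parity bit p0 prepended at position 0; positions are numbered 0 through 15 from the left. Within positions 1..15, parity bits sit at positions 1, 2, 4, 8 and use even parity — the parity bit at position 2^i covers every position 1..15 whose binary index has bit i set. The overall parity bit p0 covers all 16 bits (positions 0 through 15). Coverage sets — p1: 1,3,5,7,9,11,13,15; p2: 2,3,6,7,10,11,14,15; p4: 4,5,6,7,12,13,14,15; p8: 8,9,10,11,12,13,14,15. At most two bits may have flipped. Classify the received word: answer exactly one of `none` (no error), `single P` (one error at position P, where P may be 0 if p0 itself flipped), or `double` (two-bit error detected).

s1: b1⊕b3⊕b5⊕b7⊕b9⊕b11⊕b13⊕b15 = 1⊕0⊕0⊕1⊕0⊕1⊕0⊕1 = 0
s2: b2⊕b3⊕b6⊕b7⊕b10⊕b11⊕b14⊕b15 = 0⊕0⊕0⊕1⊕0⊕1⊕1⊕1 = 0
s4: b4⊕b5⊕b6⊕b7⊕b12⊕b13⊕b14⊕b15 = 1⊕0⊕0⊕1⊕1⊕0⊕1⊕1 = 1
s8: b8⊕b9⊕b10⊕b11⊕b12⊕b13⊕b14⊕b15 = 1⊕0⊕0⊕1⊕1⊕0⊕1⊕1 = 1
Syndrome (s8...s1) = 1100 → position 12.
Overall parity (XOR of all 16 bits, including p0): 1⊕1⊕0⊕0⊕1⊕0⊕0⊕1⊕1⊕0⊕0⊕1⊕1⊕0⊕1⊕1 = 1
Overall=1, syndrome position=12 → single-bit error at position 12.

single 12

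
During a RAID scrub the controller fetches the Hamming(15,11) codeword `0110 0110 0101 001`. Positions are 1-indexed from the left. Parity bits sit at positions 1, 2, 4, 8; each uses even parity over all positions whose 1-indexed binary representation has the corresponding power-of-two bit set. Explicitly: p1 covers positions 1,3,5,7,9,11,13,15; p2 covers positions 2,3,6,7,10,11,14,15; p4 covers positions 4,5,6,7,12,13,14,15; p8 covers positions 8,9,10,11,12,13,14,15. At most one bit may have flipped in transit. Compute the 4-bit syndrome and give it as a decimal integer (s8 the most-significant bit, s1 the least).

s1: b1⊕b3⊕b5⊕b7⊕b9⊕b11⊕b13⊕b15 = 0⊕1⊕0⊕1⊕0⊕0⊕0⊕1 = 1
s2: b2⊕b3⊕b6⊕b7⊕b10⊕b11⊕b14⊕b15 = 1⊕1⊕1⊕1⊕1⊕0⊕0⊕1 = 0
s4: b4⊕b5⊕b6⊕b7⊕b12⊕b13⊕b14⊕b15 = 0⊕0⊕1⊕1⊕1⊕0⊕0⊕1 = 0
s8: b8⊕b9⊕b10⊕b11⊕b12⊕b13⊕b14⊕b15 = 0⊕0⊕1⊕0⊕1⊕0⊕0⊕1 = 1
Syndrome (s8...s1) = 1001 → position 9.

9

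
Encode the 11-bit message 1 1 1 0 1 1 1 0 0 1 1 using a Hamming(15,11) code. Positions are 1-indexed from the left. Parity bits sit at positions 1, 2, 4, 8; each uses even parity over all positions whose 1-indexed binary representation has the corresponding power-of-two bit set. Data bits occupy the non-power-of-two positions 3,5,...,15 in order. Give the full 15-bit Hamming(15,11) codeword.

101011011110011

Place data bits at non-power-of-two positions: b3=1, b5=1, b6=1, b7=0, b9=1, b10=1, b11=1, b12=0, b13=0, b14=1, b15=1.
p1 = XOR of data positions {3,5,7,9,11,13,15} = 1⊕1⊕0⊕1⊕1⊕0⊕1 = 1
p2 = XOR of data positions {3,6,7,10,11,14,15} = 1⊕1⊕0⊕1⊕1⊕1⊕1 = 0
p4 = XOR of data positions {5,6,7,12,13,14,15} = 1⊕1⊕0⊕0⊕0⊕1⊕1 = 0
p8 = XOR of data positions {9,10,11,12,13,14,15} = 1⊕1⊕1⊕0⊕0⊕1⊕1 = 1
Codeword b1..b15 = 101011011110011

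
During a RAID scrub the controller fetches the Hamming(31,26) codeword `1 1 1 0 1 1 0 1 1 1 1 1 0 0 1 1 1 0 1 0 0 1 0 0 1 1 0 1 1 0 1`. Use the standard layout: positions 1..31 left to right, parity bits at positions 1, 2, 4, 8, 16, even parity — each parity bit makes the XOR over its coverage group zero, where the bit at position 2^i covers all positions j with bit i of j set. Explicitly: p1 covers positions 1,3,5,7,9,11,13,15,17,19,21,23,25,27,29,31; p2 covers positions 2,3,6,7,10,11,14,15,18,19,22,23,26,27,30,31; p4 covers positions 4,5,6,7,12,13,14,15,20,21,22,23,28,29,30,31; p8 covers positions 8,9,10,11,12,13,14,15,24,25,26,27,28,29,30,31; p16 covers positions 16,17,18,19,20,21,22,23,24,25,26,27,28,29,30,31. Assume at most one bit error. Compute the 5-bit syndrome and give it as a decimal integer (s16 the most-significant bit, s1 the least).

s1: b1⊕b3⊕b5⊕b7⊕b9⊕b11⊕b13⊕b15⊕b17⊕b19⊕b21⊕b23⊕b25⊕b27⊕b29⊕b31 = 1⊕1⊕1⊕0⊕1⊕1⊕0⊕1⊕1⊕1⊕0⊕0⊕1⊕0⊕1⊕1 = 1
s2: b2⊕b3⊕b6⊕b7⊕b10⊕b11⊕b14⊕b15⊕b18⊕b19⊕b22⊕b23⊕b26⊕b27⊕b30⊕b31 = 1⊕1⊕1⊕0⊕1⊕1⊕0⊕1⊕0⊕1⊕1⊕0⊕1⊕0⊕0⊕1 = 0
s4: b4⊕b5⊕b6⊕b7⊕b12⊕b13⊕b14⊕b15⊕b20⊕b21⊕b22⊕b23⊕b28⊕b29⊕b30⊕b31 = 0⊕1⊕1⊕0⊕1⊕0⊕0⊕1⊕0⊕0⊕1⊕0⊕1⊕1⊕0⊕1 = 0
s8: b8⊕b9⊕b10⊕b11⊕b12⊕b13⊕b14⊕b15⊕b24⊕b25⊕b26⊕b27⊕b28⊕b29⊕b30⊕b31 = 1⊕1⊕1⊕1⊕1⊕0⊕0⊕1⊕0⊕1⊕1⊕0⊕1⊕1⊕0⊕1 = 1
s16: b16⊕b17⊕b18⊕b19⊕b20⊕b21⊕b22⊕b23⊕b24⊕b25⊕b26⊕b27⊕b28⊕b29⊕b30⊕b31 = 1⊕1⊕0⊕1⊕0⊕0⊕1⊕0⊕0⊕1⊕1⊕0⊕1⊕1⊕0⊕1 = 1
Syndrome (s16...s1) = 11001 → position 25.

25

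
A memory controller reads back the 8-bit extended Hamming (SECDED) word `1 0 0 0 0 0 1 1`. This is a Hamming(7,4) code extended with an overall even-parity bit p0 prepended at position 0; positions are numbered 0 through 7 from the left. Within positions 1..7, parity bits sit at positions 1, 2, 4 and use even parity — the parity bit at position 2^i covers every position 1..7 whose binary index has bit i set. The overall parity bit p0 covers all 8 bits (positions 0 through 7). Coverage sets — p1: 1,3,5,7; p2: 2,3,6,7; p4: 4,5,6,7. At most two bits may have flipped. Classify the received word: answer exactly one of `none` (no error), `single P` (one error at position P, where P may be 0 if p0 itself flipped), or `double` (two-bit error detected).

single 1

s1: b1⊕b3⊕b5⊕b7 = 0⊕0⊕0⊕1 = 1
s2: b2⊕b3⊕b6⊕b7 = 0⊕0⊕1⊕1 = 0
s4: b4⊕b5⊕b6⊕b7 = 0⊕0⊕1⊕1 = 0
Syndrome (s4...s1) = 001 → position 1.
Overall parity (XOR of all 8 bits, including p0): 1⊕0⊕0⊕0⊕0⊕0⊕1⊕1 = 1
Overall=1, syndrome position=1 → single-bit error at position 1.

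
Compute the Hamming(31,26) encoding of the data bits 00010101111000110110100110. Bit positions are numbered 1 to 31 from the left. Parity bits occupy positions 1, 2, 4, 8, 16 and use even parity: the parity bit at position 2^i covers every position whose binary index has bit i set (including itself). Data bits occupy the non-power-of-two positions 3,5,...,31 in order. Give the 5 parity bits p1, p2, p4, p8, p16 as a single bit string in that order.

Place data bits at non-power-of-two positions: b3=0, b5=0, b6=0, b7=1, b9=0, b10=1, b11=0, b12=1, b13=1, b14=1, b15=1, b17=0, b18=0, b19=0, b20=1, b21=1, b22=0, b23=1, b24=1, b25=0, b26=1, b27=0, b28=0, b29=1, b30=1, b31=0.
p1 = XOR of data positions {3,5,7,9,11,13,15,17,19,21,23,25,27,29,31} = 0⊕0⊕1⊕0⊕0⊕1⊕1⊕0⊕0⊕1⊕1⊕0⊕0⊕1⊕0 = 0
p2 = XOR of data positions {3,6,7,10,11,14,15,18,19,22,23,26,27,30,31} = 0⊕0⊕1⊕1⊕0⊕1⊕1⊕0⊕0⊕0⊕1⊕1⊕0⊕1⊕0 = 1
p4 = XOR of data positions {5,6,7,12,13,14,15,20,21,22,23,28,29,30,31} = 0⊕0⊕1⊕1⊕1⊕1⊕1⊕1⊕1⊕0⊕1⊕0⊕1⊕1⊕0 = 0
p8 = XOR of data positions {9,10,11,12,13,14,15,24,25,26,27,28,29,30,31} = 0⊕1⊕0⊕1⊕1⊕1⊕1⊕1⊕0⊕1⊕0⊕0⊕1⊕1⊕0 = 1
p16 = XOR of data positions {17,18,19,20,21,22,23,24,25,26,27,28,29,30,31} = 0⊕0⊕0⊕1⊕1⊕0⊕1⊕1⊕0⊕1⊕0⊕0⊕1⊕1⊕0 = 1
Parity bits p1,p2,p4,p8,p16 = 01011

01011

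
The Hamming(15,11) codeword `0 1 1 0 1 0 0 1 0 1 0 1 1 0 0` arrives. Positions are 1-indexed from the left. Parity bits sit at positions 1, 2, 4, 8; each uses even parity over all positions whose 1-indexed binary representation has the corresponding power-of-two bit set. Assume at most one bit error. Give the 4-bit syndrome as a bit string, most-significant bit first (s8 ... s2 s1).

s1: b1⊕b3⊕b5⊕b7⊕b9⊕b11⊕b13⊕b15 = 0⊕1⊕1⊕0⊕0⊕0⊕1⊕0 = 1
s2: b2⊕b3⊕b6⊕b7⊕b10⊕b11⊕b14⊕b15 = 1⊕1⊕0⊕0⊕1⊕0⊕0⊕0 = 1
s4: b4⊕b5⊕b6⊕b7⊕b12⊕b13⊕b14⊕b15 = 0⊕1⊕0⊕0⊕1⊕1⊕0⊕0 = 1
s8: b8⊕b9⊕b10⊕b11⊕b12⊕b13⊕b14⊕b15 = 1⊕0⊕1⊕0⊕1⊕1⊕0⊕0 = 0
Syndrome (s8...s1) = 0111 → position 7.

0111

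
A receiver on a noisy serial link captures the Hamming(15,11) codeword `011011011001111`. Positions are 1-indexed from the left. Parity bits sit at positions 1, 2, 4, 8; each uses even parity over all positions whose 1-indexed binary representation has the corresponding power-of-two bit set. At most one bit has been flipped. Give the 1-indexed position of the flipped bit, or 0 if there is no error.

3

s1: b1⊕b3⊕b5⊕b7⊕b9⊕b11⊕b13⊕b15 = 0⊕1⊕1⊕0⊕1⊕0⊕1⊕1 = 1
s2: b2⊕b3⊕b6⊕b7⊕b10⊕b11⊕b14⊕b15 = 1⊕1⊕1⊕0⊕0⊕0⊕1⊕1 = 1
s4: b4⊕b5⊕b6⊕b7⊕b12⊕b13⊕b14⊕b15 = 0⊕1⊕1⊕0⊕1⊕1⊕1⊕1 = 0
s8: b8⊕b9⊕b10⊕b11⊕b12⊕b13⊕b14⊕b15 = 1⊕1⊕0⊕0⊕1⊕1⊕1⊕1 = 0
Syndrome (s8...s1) = 0011 → position 3.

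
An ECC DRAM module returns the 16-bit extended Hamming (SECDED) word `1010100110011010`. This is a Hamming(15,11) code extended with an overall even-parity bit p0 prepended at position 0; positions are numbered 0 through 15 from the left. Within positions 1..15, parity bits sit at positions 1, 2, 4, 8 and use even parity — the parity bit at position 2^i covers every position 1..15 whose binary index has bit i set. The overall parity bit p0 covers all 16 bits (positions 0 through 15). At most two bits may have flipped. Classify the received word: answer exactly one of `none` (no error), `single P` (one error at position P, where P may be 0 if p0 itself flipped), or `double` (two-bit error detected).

s1: b1⊕b3⊕b5⊕b7⊕b9⊕b11⊕b13⊕b15 = 0⊕0⊕0⊕1⊕0⊕1⊕0⊕0 = 0
s2: b2⊕b3⊕b6⊕b7⊕b10⊕b11⊕b14⊕b15 = 1⊕0⊕0⊕1⊕0⊕1⊕1⊕0 = 0
s4: b4⊕b5⊕b6⊕b7⊕b12⊕b13⊕b14⊕b15 = 1⊕0⊕0⊕1⊕1⊕0⊕1⊕0 = 0
s8: b8⊕b9⊕b10⊕b11⊕b12⊕b13⊕b14⊕b15 = 1⊕0⊕0⊕1⊕1⊕0⊕1⊕0 = 0
Syndrome (s8...s1) = 0000 → position 0 (no error).
Overall parity (XOR of all 16 bits, including p0): 1⊕0⊕1⊕0⊕1⊕0⊕0⊕1⊕1⊕0⊕0⊕1⊕1⊕0⊕1⊕0 = 0
Overall=0, syndrome position=0 → no error.

none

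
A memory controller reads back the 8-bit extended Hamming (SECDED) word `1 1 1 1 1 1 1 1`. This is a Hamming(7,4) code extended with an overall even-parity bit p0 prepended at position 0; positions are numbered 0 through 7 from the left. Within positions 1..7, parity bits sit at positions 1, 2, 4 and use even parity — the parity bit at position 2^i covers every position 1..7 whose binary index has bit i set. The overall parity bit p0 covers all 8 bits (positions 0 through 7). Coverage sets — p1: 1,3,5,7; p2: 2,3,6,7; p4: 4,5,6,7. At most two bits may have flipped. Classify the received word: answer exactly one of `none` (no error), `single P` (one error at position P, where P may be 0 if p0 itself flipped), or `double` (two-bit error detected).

s1: b1⊕b3⊕b5⊕b7 = 1⊕1⊕1⊕1 = 0
s2: b2⊕b3⊕b6⊕b7 = 1⊕1⊕1⊕1 = 0
s4: b4⊕b5⊕b6⊕b7 = 1⊕1⊕1⊕1 = 0
Syndrome (s4...s1) = 000 → position 0 (no error).
Overall parity (XOR of all 8 bits, including p0): 1⊕1⊕1⊕1⊕1⊕1⊕1⊕1 = 0
Overall=0, syndrome position=0 → no error.

none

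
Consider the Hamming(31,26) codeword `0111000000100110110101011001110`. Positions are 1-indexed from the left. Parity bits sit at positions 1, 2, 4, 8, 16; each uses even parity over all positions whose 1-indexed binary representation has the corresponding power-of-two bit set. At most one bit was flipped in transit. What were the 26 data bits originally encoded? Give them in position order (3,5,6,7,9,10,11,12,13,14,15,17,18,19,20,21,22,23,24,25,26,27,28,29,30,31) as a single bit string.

s1: b1⊕b3⊕b5⊕b7⊕b9⊕b11⊕b13⊕b15⊕b17⊕b19⊕b21⊕b23⊕b25⊕b27⊕b29⊕b31 = 0⊕1⊕0⊕0⊕0⊕1⊕0⊕1⊕1⊕0⊕0⊕0⊕1⊕0⊕1⊕0 = 0
s2: b2⊕b3⊕b6⊕b7⊕b10⊕b11⊕b14⊕b15⊕b18⊕b19⊕b22⊕b23⊕b26⊕b27⊕b30⊕b31 = 1⊕1⊕0⊕0⊕0⊕1⊕1⊕1⊕1⊕0⊕1⊕0⊕0⊕0⊕1⊕0 = 0
s4: b4⊕b5⊕b6⊕b7⊕b12⊕b13⊕b14⊕b15⊕b20⊕b21⊕b22⊕b23⊕b28⊕b29⊕b30⊕b31 = 1⊕0⊕0⊕0⊕0⊕0⊕1⊕1⊕1⊕0⊕1⊕0⊕1⊕1⊕1⊕0 = 0
s8: b8⊕b9⊕b10⊕b11⊕b12⊕b13⊕b14⊕b15⊕b24⊕b25⊕b26⊕b27⊕b28⊕b29⊕b30⊕b31 = 0⊕0⊕0⊕1⊕0⊕0⊕1⊕1⊕1⊕1⊕0⊕0⊕1⊕1⊕1⊕0 = 0
s16: b16⊕b17⊕b18⊕b19⊕b20⊕b21⊕b22⊕b23⊕b24⊕b25⊕b26⊕b27⊕b28⊕b29⊕b30⊕b31 = 0⊕1⊕1⊕0⊕1⊕0⊕1⊕0⊕1⊕1⊕0⊕0⊕1⊕1⊕1⊕0 = 1
Syndrome (s16...s1) = 10000 → position 16.
Flip bit 16: corrected codeword = 0111000000100111110101011001110
Data bits at positions 3,5,6,7,9,10,11,12,13,14,15,17,18,19,20,21,22,23,24,25,26,27,28,29,30,31: 10000010011110101011001110

10000010011110101011001110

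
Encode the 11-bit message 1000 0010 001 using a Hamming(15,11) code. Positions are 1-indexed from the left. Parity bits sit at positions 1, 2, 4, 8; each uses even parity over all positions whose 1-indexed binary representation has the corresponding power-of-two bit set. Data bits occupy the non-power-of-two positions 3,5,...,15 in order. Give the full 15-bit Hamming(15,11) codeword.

Place data bits at non-power-of-two positions: b3=1, b5=0, b6=0, b7=0, b9=0, b10=0, b11=1, b12=0, b13=0, b14=0, b15=1.
p1 = XOR of data positions {3,5,7,9,11,13,15} = 1⊕0⊕0⊕0⊕1⊕0⊕1 = 1
p2 = XOR of data positions {3,6,7,10,11,14,15} = 1⊕0⊕0⊕0⊕1⊕0⊕1 = 1
p4 = XOR of data positions {5,6,7,12,13,14,15} = 0⊕0⊕0⊕0⊕0⊕0⊕1 = 1
p8 = XOR of data positions {9,10,11,12,13,14,15} = 0⊕0⊕1⊕0⊕0⊕0⊕1 = 0
Codeword b1..b15 = 111100000010001

111100000010001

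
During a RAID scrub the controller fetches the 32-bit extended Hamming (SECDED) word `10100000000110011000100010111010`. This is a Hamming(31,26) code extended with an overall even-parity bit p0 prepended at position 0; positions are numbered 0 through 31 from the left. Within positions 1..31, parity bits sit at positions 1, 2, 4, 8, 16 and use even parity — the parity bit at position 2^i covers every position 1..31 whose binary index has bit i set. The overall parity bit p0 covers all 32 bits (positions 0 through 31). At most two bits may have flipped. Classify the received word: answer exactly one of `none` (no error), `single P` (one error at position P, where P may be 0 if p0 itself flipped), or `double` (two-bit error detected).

double

s1: b1⊕b3⊕b5⊕b7⊕b9⊕b11⊕b13⊕b15⊕b17⊕b19⊕b21⊕b23⊕b25⊕b27⊕b29⊕b31 = 0⊕0⊕0⊕0⊕0⊕1⊕0⊕1⊕0⊕0⊕0⊕0⊕0⊕1⊕0⊕0 = 1
s2: b2⊕b3⊕b6⊕b7⊕b10⊕b11⊕b14⊕b15⊕b18⊕b19⊕b22⊕b23⊕b26⊕b27⊕b30⊕b31 = 1⊕0⊕0⊕0⊕0⊕1⊕0⊕1⊕0⊕0⊕0⊕0⊕1⊕1⊕1⊕0 = 0
s4: b4⊕b5⊕b6⊕b7⊕b12⊕b13⊕b14⊕b15⊕b20⊕b21⊕b22⊕b23⊕b28⊕b29⊕b30⊕b31 = 0⊕0⊕0⊕0⊕1⊕0⊕0⊕1⊕1⊕0⊕0⊕0⊕1⊕0⊕1⊕0 = 1
s8: b8⊕b9⊕b10⊕b11⊕b12⊕b13⊕b14⊕b15⊕b24⊕b25⊕b26⊕b27⊕b28⊕b29⊕b30⊕b31 = 0⊕0⊕0⊕1⊕1⊕0⊕0⊕1⊕1⊕0⊕1⊕1⊕1⊕0⊕1⊕0 = 0
s16: b16⊕b17⊕b18⊕b19⊕b20⊕b21⊕b22⊕b23⊕b24⊕b25⊕b26⊕b27⊕b28⊕b29⊕b30⊕b31 = 1⊕0⊕0⊕0⊕1⊕0⊕0⊕0⊕1⊕0⊕1⊕1⊕1⊕0⊕1⊕0 = 1
Syndrome (s16...s1) = 10101 → position 21.
Overall parity (XOR of all 32 bits, including p0): 1⊕0⊕1⊕0⊕0⊕0⊕0⊕0⊕0⊕0⊕0⊕1⊕1⊕0⊕0⊕1⊕1⊕0⊕0⊕0⊕1⊕0⊕0⊕0⊕1⊕0⊕1⊕1⊕1⊕0⊕1⊕0 = 0
Overall=0, syndrome position=21 → double-bit error detected (uncorrectable).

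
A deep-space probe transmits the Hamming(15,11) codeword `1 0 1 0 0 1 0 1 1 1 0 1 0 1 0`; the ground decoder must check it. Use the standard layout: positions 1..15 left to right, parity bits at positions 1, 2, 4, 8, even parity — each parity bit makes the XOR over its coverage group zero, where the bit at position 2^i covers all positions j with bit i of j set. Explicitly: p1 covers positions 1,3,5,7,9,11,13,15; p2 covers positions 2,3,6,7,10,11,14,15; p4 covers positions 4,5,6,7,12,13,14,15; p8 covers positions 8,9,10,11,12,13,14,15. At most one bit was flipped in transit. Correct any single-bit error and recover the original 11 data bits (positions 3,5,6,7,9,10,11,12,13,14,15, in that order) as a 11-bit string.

s1: b1⊕b3⊕b5⊕b7⊕b9⊕b11⊕b13⊕b15 = 1⊕1⊕0⊕0⊕1⊕0⊕0⊕0 = 1
s2: b2⊕b3⊕b6⊕b7⊕b10⊕b11⊕b14⊕b15 = 0⊕1⊕1⊕0⊕1⊕0⊕1⊕0 = 0
s4: b4⊕b5⊕b6⊕b7⊕b12⊕b13⊕b14⊕b15 = 0⊕0⊕1⊕0⊕1⊕0⊕1⊕0 = 1
s8: b8⊕b9⊕b10⊕b11⊕b12⊕b13⊕b14⊕b15 = 1⊕1⊕1⊕0⊕1⊕0⊕1⊕0 = 1
Syndrome (s8...s1) = 1101 → position 13.
Flip bit 13: corrected codeword = 101001011101110
Data bits at positions 3,5,6,7,9,10,11,12,13,14,15: 10101101110

10101101110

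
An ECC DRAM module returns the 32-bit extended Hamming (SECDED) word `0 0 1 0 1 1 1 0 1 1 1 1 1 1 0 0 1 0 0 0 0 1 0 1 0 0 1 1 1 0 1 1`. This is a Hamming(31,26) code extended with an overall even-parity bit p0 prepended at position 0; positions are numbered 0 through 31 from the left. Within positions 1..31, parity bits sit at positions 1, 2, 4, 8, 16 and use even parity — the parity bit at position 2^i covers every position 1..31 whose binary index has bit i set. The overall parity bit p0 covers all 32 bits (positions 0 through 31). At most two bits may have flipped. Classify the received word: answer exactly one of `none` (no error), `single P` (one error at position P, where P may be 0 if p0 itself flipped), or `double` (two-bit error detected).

s1: b1⊕b3⊕b5⊕b7⊕b9⊕b11⊕b13⊕b15⊕b17⊕b19⊕b21⊕b23⊕b25⊕b27⊕b29⊕b31 = 0⊕0⊕1⊕0⊕1⊕1⊕1⊕0⊕0⊕0⊕1⊕1⊕0⊕1⊕0⊕1 = 0
s2: b2⊕b3⊕b6⊕b7⊕b10⊕b11⊕b14⊕b15⊕b18⊕b19⊕b22⊕b23⊕b26⊕b27⊕b30⊕b31 = 1⊕0⊕1⊕0⊕1⊕1⊕0⊕0⊕0⊕0⊕0⊕1⊕1⊕1⊕1⊕1 = 1
s4: b4⊕b5⊕b6⊕b7⊕b12⊕b13⊕b14⊕b15⊕b20⊕b21⊕b22⊕b23⊕b28⊕b29⊕b30⊕b31 = 1⊕1⊕1⊕0⊕1⊕1⊕0⊕0⊕0⊕1⊕0⊕1⊕1⊕0⊕1⊕1 = 0
s8: b8⊕b9⊕b10⊕b11⊕b12⊕b13⊕b14⊕b15⊕b24⊕b25⊕b26⊕b27⊕b28⊕b29⊕b30⊕b31 = 1⊕1⊕1⊕1⊕1⊕1⊕0⊕0⊕0⊕0⊕1⊕1⊕1⊕0⊕1⊕1 = 1
s16: b16⊕b17⊕b18⊕b19⊕b20⊕b21⊕b22⊕b23⊕b24⊕b25⊕b26⊕b27⊕b28⊕b29⊕b30⊕b31 = 1⊕0⊕0⊕0⊕0⊕1⊕0⊕1⊕0⊕0⊕1⊕1⊕1⊕0⊕1⊕1 = 0
Syndrome (s16...s1) = 01010 → position 10.
Overall parity (XOR of all 32 bits, including p0): 0⊕0⊕1⊕0⊕1⊕1⊕1⊕0⊕1⊕1⊕1⊕1⊕1⊕1⊕0⊕0⊕1⊕0⊕0⊕0⊕0⊕1⊕0⊕1⊕0⊕0⊕1⊕1⊕1⊕0⊕1⊕1 = 0
Overall=0, syndrome position=10 → double-bit error detected (uncorrectable).

double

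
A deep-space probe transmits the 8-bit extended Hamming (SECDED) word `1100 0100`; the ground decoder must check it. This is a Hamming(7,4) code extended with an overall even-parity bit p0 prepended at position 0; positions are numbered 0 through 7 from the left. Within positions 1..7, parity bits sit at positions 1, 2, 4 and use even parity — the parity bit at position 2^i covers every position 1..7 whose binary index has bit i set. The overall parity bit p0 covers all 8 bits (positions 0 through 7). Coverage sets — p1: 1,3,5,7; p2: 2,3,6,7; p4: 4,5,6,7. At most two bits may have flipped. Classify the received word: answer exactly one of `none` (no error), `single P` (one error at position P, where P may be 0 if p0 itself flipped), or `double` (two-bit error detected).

single 4

s1: b1⊕b3⊕b5⊕b7 = 1⊕0⊕1⊕0 = 0
s2: b2⊕b3⊕b6⊕b7 = 0⊕0⊕0⊕0 = 0
s4: b4⊕b5⊕b6⊕b7 = 0⊕1⊕0⊕0 = 1
Syndrome (s4...s1) = 100 → position 4.
Overall parity (XOR of all 8 bits, including p0): 1⊕1⊕0⊕0⊕0⊕1⊕0⊕0 = 1
Overall=1, syndrome position=4 → single-bit error at position 4.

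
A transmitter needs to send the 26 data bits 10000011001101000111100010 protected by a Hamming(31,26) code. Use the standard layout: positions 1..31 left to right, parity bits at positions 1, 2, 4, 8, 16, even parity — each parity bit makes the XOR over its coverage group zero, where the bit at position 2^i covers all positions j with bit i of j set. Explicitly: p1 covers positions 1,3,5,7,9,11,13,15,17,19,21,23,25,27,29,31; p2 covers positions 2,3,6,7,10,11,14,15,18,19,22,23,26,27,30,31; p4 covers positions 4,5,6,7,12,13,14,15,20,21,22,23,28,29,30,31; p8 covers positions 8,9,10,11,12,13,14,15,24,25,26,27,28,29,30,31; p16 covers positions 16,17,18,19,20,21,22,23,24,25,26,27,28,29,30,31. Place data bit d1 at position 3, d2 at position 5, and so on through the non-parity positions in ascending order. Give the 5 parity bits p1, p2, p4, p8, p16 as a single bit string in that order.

11011

Place data bits at non-power-of-two positions: b3=1, b5=0, b6=0, b7=0, b9=0, b10=0, b11=1, b12=1, b13=0, b14=0, b15=1, b17=1, b18=0, b19=1, b20=0, b21=0, b22=0, b23=1, b24=1, b25=1, b26=1, b27=0, b28=0, b29=0, b30=1, b31=0.
p1 = XOR of data positions {3,5,7,9,11,13,15,17,19,21,23,25,27,29,31} = 1⊕0⊕0⊕0⊕1⊕0⊕1⊕1⊕1⊕0⊕1⊕1⊕0⊕0⊕0 = 1
p2 = XOR of data positions {3,6,7,10,11,14,15,18,19,22,23,26,27,30,31} = 1⊕0⊕0⊕0⊕1⊕0⊕1⊕0⊕1⊕0⊕1⊕1⊕0⊕1⊕0 = 1
p4 = XOR of data positions {5,6,7,12,13,14,15,20,21,22,23,28,29,30,31} = 0⊕0⊕0⊕1⊕0⊕0⊕1⊕0⊕0⊕0⊕1⊕0⊕0⊕1⊕0 = 0
p8 = XOR of data positions {9,10,11,12,13,14,15,24,25,26,27,28,29,30,31} = 0⊕0⊕1⊕1⊕0⊕0⊕1⊕1⊕1⊕1⊕0⊕0⊕0⊕1⊕0 = 1
p16 = XOR of data positions {17,18,19,20,21,22,23,24,25,26,27,28,29,30,31} = 1⊕0⊕1⊕0⊕0⊕0⊕1⊕1⊕1⊕1⊕0⊕0⊕0⊕1⊕0 = 1
Parity bits p1,p2,p4,p8,p16 = 11011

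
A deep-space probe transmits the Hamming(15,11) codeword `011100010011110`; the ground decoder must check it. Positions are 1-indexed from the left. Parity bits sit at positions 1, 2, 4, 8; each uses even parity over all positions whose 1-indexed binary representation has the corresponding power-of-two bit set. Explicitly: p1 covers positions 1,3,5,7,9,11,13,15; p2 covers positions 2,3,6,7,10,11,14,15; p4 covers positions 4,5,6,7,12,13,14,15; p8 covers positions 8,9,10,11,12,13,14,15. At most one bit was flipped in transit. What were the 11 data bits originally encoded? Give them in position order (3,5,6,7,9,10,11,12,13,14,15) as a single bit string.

s1: b1⊕b3⊕b5⊕b7⊕b9⊕b11⊕b13⊕b15 = 0⊕1⊕0⊕0⊕0⊕1⊕1⊕0 = 1
s2: b2⊕b3⊕b6⊕b7⊕b10⊕b11⊕b14⊕b15 = 1⊕1⊕0⊕0⊕0⊕1⊕1⊕0 = 0
s4: b4⊕b5⊕b6⊕b7⊕b12⊕b13⊕b14⊕b15 = 1⊕0⊕0⊕0⊕1⊕1⊕1⊕0 = 0
s8: b8⊕b9⊕b10⊕b11⊕b12⊕b13⊕b14⊕b15 = 1⊕0⊕0⊕1⊕1⊕1⊕1⊕0 = 1
Syndrome (s8...s1) = 1001 → position 9.
Flip bit 9: corrected codeword = 011100011011110
Data bits at positions 3,5,6,7,9,10,11,12,13,14,15: 10001011110

10001011110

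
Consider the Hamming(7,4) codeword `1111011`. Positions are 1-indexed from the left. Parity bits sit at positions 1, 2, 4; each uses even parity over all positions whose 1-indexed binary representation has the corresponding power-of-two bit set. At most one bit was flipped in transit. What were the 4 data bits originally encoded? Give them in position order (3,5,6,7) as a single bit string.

1111

s1: b1⊕b3⊕b5⊕b7 = 1⊕1⊕0⊕1 = 1
s2: b2⊕b3⊕b6⊕b7 = 1⊕1⊕1⊕1 = 0
s4: b4⊕b5⊕b6⊕b7 = 1⊕0⊕1⊕1 = 1
Syndrome (s4...s1) = 101 → position 5.
Flip bit 5: corrected codeword = 1111111
Data bits at positions 3,5,6,7: 1111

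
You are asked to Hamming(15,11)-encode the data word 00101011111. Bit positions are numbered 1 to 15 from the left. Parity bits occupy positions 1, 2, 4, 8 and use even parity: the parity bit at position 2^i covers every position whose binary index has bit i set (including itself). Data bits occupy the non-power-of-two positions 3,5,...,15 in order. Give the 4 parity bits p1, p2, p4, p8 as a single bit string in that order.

Place data bits at non-power-of-two positions: b3=0, b5=0, b6=1, b7=0, b9=1, b10=0, b11=1, b12=1, b13=1, b14=1, b15=1.
p1 = XOR of data positions {3,5,7,9,11,13,15} = 0⊕0⊕0⊕1⊕1⊕1⊕1 = 0
p2 = XOR of data positions {3,6,7,10,11,14,15} = 0⊕1⊕0⊕0⊕1⊕1⊕1 = 0
p4 = XOR of data positions {5,6,7,12,13,14,15} = 0⊕1⊕0⊕1⊕1⊕1⊕1 = 1
p8 = XOR of data positions {9,10,11,12,13,14,15} = 1⊕0⊕1⊕1⊕1⊕1⊕1 = 0
Parity bits p1,p2,p4,p8 = 0010

0010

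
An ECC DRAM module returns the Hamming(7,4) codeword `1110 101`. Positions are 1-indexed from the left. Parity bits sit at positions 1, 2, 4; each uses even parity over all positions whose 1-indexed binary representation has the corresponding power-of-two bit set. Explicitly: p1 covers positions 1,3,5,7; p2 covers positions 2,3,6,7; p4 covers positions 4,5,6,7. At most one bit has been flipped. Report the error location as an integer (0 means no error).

s1: b1⊕b3⊕b5⊕b7 = 1⊕1⊕1⊕1 = 0
s2: b2⊕b3⊕b6⊕b7 = 1⊕1⊕0⊕1 = 1
s4: b4⊕b5⊕b6⊕b7 = 0⊕1⊕0⊕1 = 0
Syndrome (s4...s1) = 010 → position 2.

2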